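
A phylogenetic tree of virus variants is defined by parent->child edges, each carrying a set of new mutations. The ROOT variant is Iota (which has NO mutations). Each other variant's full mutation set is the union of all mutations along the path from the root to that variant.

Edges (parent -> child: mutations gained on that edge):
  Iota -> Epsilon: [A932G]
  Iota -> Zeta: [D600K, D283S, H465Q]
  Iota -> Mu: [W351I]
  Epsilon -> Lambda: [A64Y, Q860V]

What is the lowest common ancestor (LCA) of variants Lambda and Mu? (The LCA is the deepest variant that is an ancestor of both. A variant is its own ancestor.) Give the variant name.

Path from root to Lambda: Iota -> Epsilon -> Lambda
  ancestors of Lambda: {Iota, Epsilon, Lambda}
Path from root to Mu: Iota -> Mu
  ancestors of Mu: {Iota, Mu}
Common ancestors: {Iota}
Walk up from Mu: Mu (not in ancestors of Lambda), Iota (in ancestors of Lambda)
Deepest common ancestor (LCA) = Iota

Answer: Iota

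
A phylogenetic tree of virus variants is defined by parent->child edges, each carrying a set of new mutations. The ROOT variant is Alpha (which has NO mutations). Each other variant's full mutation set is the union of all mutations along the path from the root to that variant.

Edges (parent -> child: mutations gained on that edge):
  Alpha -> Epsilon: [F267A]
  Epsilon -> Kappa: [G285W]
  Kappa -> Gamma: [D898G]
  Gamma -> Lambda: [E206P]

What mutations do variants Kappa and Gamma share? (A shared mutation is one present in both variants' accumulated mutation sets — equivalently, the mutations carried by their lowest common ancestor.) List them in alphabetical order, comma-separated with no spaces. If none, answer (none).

Accumulating mutations along path to Kappa:
  At Alpha: gained [] -> total []
  At Epsilon: gained ['F267A'] -> total ['F267A']
  At Kappa: gained ['G285W'] -> total ['F267A', 'G285W']
Mutations(Kappa) = ['F267A', 'G285W']
Accumulating mutations along path to Gamma:
  At Alpha: gained [] -> total []
  At Epsilon: gained ['F267A'] -> total ['F267A']
  At Kappa: gained ['G285W'] -> total ['F267A', 'G285W']
  At Gamma: gained ['D898G'] -> total ['D898G', 'F267A', 'G285W']
Mutations(Gamma) = ['D898G', 'F267A', 'G285W']
Intersection: ['F267A', 'G285W'] ∩ ['D898G', 'F267A', 'G285W'] = ['F267A', 'G285W']

Answer: F267A,G285W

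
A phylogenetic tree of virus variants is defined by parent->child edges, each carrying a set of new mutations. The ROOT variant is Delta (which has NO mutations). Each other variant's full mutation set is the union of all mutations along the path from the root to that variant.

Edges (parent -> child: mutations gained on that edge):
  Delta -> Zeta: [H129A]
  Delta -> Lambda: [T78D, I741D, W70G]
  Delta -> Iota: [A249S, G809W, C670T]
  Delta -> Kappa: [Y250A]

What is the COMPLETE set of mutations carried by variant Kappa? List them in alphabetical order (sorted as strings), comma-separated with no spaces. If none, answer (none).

At Delta: gained [] -> total []
At Kappa: gained ['Y250A'] -> total ['Y250A']

Answer: Y250A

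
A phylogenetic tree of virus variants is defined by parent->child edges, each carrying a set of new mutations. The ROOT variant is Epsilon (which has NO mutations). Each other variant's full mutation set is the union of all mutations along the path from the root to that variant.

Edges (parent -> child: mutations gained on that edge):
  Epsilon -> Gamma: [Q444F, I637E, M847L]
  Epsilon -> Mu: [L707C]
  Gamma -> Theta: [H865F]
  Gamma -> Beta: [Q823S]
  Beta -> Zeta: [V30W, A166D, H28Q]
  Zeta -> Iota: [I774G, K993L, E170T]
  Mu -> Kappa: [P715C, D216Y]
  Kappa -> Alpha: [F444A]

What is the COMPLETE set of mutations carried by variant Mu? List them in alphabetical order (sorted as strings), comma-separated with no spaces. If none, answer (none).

Answer: L707C

Derivation:
At Epsilon: gained [] -> total []
At Mu: gained ['L707C'] -> total ['L707C']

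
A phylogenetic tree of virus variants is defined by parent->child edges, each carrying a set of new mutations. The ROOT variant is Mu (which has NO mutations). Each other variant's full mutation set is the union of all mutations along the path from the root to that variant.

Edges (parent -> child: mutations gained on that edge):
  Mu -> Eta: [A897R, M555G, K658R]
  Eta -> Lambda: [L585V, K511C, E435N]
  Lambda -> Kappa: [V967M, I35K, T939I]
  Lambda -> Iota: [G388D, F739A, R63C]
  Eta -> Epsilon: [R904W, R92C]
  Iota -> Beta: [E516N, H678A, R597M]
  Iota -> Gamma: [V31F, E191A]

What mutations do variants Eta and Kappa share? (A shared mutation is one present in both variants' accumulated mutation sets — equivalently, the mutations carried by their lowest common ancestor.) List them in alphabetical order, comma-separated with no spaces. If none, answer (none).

Answer: A897R,K658R,M555G

Derivation:
Accumulating mutations along path to Eta:
  At Mu: gained [] -> total []
  At Eta: gained ['A897R', 'M555G', 'K658R'] -> total ['A897R', 'K658R', 'M555G']
Mutations(Eta) = ['A897R', 'K658R', 'M555G']
Accumulating mutations along path to Kappa:
  At Mu: gained [] -> total []
  At Eta: gained ['A897R', 'M555G', 'K658R'] -> total ['A897R', 'K658R', 'M555G']
  At Lambda: gained ['L585V', 'K511C', 'E435N'] -> total ['A897R', 'E435N', 'K511C', 'K658R', 'L585V', 'M555G']
  At Kappa: gained ['V967M', 'I35K', 'T939I'] -> total ['A897R', 'E435N', 'I35K', 'K511C', 'K658R', 'L585V', 'M555G', 'T939I', 'V967M']
Mutations(Kappa) = ['A897R', 'E435N', 'I35K', 'K511C', 'K658R', 'L585V', 'M555G', 'T939I', 'V967M']
Intersection: ['A897R', 'K658R', 'M555G'] ∩ ['A897R', 'E435N', 'I35K', 'K511C', 'K658R', 'L585V', 'M555G', 'T939I', 'V967M'] = ['A897R', 'K658R', 'M555G']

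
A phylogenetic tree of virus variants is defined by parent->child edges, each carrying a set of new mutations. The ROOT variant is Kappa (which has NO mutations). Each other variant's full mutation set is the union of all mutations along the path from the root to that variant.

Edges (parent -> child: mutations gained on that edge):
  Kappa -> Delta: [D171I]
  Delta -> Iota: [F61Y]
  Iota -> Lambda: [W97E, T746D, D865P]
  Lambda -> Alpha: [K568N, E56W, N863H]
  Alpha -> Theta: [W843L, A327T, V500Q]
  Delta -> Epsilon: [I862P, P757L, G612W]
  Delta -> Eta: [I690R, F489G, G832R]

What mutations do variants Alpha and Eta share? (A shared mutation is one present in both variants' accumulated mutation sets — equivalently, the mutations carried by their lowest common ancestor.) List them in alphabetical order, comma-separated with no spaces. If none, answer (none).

Answer: D171I

Derivation:
Accumulating mutations along path to Alpha:
  At Kappa: gained [] -> total []
  At Delta: gained ['D171I'] -> total ['D171I']
  At Iota: gained ['F61Y'] -> total ['D171I', 'F61Y']
  At Lambda: gained ['W97E', 'T746D', 'D865P'] -> total ['D171I', 'D865P', 'F61Y', 'T746D', 'W97E']
  At Alpha: gained ['K568N', 'E56W', 'N863H'] -> total ['D171I', 'D865P', 'E56W', 'F61Y', 'K568N', 'N863H', 'T746D', 'W97E']
Mutations(Alpha) = ['D171I', 'D865P', 'E56W', 'F61Y', 'K568N', 'N863H', 'T746D', 'W97E']
Accumulating mutations along path to Eta:
  At Kappa: gained [] -> total []
  At Delta: gained ['D171I'] -> total ['D171I']
  At Eta: gained ['I690R', 'F489G', 'G832R'] -> total ['D171I', 'F489G', 'G832R', 'I690R']
Mutations(Eta) = ['D171I', 'F489G', 'G832R', 'I690R']
Intersection: ['D171I', 'D865P', 'E56W', 'F61Y', 'K568N', 'N863H', 'T746D', 'W97E'] ∩ ['D171I', 'F489G', 'G832R', 'I690R'] = ['D171I']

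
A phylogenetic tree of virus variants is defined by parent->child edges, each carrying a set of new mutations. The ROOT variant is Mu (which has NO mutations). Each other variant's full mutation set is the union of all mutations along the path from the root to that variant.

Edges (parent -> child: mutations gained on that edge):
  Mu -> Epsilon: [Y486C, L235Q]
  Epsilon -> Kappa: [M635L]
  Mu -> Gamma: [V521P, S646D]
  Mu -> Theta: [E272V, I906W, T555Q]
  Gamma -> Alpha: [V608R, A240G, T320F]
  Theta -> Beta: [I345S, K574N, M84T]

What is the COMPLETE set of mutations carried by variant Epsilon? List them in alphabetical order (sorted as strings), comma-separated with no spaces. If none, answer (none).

At Mu: gained [] -> total []
At Epsilon: gained ['Y486C', 'L235Q'] -> total ['L235Q', 'Y486C']

Answer: L235Q,Y486C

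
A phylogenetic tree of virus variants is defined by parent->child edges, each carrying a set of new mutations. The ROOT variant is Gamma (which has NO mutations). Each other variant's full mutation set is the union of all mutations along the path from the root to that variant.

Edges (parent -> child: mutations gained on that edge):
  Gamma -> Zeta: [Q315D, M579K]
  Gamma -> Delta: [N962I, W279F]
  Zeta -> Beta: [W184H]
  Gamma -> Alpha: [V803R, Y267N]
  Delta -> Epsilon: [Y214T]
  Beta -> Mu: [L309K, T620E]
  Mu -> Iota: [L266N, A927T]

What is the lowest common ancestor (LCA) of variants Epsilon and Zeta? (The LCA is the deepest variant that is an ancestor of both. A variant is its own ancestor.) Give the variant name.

Path from root to Epsilon: Gamma -> Delta -> Epsilon
  ancestors of Epsilon: {Gamma, Delta, Epsilon}
Path from root to Zeta: Gamma -> Zeta
  ancestors of Zeta: {Gamma, Zeta}
Common ancestors: {Gamma}
Walk up from Zeta: Zeta (not in ancestors of Epsilon), Gamma (in ancestors of Epsilon)
Deepest common ancestor (LCA) = Gamma

Answer: Gamma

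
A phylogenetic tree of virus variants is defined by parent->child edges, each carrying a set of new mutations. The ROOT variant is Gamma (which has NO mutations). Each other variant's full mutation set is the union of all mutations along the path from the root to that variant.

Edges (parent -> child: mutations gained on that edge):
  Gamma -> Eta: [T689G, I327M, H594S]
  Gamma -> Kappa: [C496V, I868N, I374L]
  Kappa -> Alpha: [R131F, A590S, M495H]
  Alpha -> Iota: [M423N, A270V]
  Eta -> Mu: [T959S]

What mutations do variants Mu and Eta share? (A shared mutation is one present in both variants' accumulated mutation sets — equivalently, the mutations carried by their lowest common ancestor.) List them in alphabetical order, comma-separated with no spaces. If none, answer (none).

Answer: H594S,I327M,T689G

Derivation:
Accumulating mutations along path to Mu:
  At Gamma: gained [] -> total []
  At Eta: gained ['T689G', 'I327M', 'H594S'] -> total ['H594S', 'I327M', 'T689G']
  At Mu: gained ['T959S'] -> total ['H594S', 'I327M', 'T689G', 'T959S']
Mutations(Mu) = ['H594S', 'I327M', 'T689G', 'T959S']
Accumulating mutations along path to Eta:
  At Gamma: gained [] -> total []
  At Eta: gained ['T689G', 'I327M', 'H594S'] -> total ['H594S', 'I327M', 'T689G']
Mutations(Eta) = ['H594S', 'I327M', 'T689G']
Intersection: ['H594S', 'I327M', 'T689G', 'T959S'] ∩ ['H594S', 'I327M', 'T689G'] = ['H594S', 'I327M', 'T689G']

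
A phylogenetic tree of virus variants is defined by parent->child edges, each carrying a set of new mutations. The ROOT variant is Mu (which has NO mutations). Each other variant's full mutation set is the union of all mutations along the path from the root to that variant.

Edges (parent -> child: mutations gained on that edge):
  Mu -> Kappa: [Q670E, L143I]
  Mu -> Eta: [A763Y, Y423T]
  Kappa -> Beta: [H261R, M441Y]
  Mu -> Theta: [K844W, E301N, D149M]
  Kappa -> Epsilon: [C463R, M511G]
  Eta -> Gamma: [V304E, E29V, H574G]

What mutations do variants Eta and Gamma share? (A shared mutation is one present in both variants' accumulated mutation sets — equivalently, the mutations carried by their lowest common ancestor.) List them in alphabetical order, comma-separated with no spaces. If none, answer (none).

Accumulating mutations along path to Eta:
  At Mu: gained [] -> total []
  At Eta: gained ['A763Y', 'Y423T'] -> total ['A763Y', 'Y423T']
Mutations(Eta) = ['A763Y', 'Y423T']
Accumulating mutations along path to Gamma:
  At Mu: gained [] -> total []
  At Eta: gained ['A763Y', 'Y423T'] -> total ['A763Y', 'Y423T']
  At Gamma: gained ['V304E', 'E29V', 'H574G'] -> total ['A763Y', 'E29V', 'H574G', 'V304E', 'Y423T']
Mutations(Gamma) = ['A763Y', 'E29V', 'H574G', 'V304E', 'Y423T']
Intersection: ['A763Y', 'Y423T'] ∩ ['A763Y', 'E29V', 'H574G', 'V304E', 'Y423T'] = ['A763Y', 'Y423T']

Answer: A763Y,Y423T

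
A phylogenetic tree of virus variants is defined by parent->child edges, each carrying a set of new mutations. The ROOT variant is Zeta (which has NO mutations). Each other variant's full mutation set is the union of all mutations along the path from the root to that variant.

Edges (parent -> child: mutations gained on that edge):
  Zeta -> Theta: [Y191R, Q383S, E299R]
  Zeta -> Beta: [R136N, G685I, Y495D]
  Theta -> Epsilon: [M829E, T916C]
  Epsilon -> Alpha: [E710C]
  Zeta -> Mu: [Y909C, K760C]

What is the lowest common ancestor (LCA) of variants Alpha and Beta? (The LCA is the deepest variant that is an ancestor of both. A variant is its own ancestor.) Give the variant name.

Path from root to Alpha: Zeta -> Theta -> Epsilon -> Alpha
  ancestors of Alpha: {Zeta, Theta, Epsilon, Alpha}
Path from root to Beta: Zeta -> Beta
  ancestors of Beta: {Zeta, Beta}
Common ancestors: {Zeta}
Walk up from Beta: Beta (not in ancestors of Alpha), Zeta (in ancestors of Alpha)
Deepest common ancestor (LCA) = Zeta

Answer: Zeta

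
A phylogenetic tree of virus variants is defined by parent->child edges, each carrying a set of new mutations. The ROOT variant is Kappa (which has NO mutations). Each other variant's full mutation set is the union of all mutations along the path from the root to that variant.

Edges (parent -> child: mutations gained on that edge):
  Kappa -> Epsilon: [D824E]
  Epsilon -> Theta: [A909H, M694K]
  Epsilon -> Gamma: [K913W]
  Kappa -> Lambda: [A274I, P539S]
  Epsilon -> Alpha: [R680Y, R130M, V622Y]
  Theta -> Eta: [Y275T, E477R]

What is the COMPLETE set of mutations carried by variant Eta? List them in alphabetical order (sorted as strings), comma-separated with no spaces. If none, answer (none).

At Kappa: gained [] -> total []
At Epsilon: gained ['D824E'] -> total ['D824E']
At Theta: gained ['A909H', 'M694K'] -> total ['A909H', 'D824E', 'M694K']
At Eta: gained ['Y275T', 'E477R'] -> total ['A909H', 'D824E', 'E477R', 'M694K', 'Y275T']

Answer: A909H,D824E,E477R,M694K,Y275T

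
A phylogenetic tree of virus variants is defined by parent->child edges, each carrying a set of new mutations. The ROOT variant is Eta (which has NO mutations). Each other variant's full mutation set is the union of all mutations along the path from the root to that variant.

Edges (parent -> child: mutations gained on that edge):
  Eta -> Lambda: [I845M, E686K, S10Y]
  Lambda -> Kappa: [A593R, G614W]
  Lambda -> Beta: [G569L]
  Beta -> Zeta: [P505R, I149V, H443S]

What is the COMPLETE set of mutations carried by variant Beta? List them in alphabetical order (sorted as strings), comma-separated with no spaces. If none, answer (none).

Answer: E686K,G569L,I845M,S10Y

Derivation:
At Eta: gained [] -> total []
At Lambda: gained ['I845M', 'E686K', 'S10Y'] -> total ['E686K', 'I845M', 'S10Y']
At Beta: gained ['G569L'] -> total ['E686K', 'G569L', 'I845M', 'S10Y']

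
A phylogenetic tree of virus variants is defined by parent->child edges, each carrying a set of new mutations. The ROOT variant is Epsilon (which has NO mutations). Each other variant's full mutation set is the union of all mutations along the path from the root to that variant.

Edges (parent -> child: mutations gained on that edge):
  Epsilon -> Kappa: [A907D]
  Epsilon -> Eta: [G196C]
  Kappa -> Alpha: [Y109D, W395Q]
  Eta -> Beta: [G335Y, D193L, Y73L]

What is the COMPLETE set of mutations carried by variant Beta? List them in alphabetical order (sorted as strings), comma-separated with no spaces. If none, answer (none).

At Epsilon: gained [] -> total []
At Eta: gained ['G196C'] -> total ['G196C']
At Beta: gained ['G335Y', 'D193L', 'Y73L'] -> total ['D193L', 'G196C', 'G335Y', 'Y73L']

Answer: D193L,G196C,G335Y,Y73L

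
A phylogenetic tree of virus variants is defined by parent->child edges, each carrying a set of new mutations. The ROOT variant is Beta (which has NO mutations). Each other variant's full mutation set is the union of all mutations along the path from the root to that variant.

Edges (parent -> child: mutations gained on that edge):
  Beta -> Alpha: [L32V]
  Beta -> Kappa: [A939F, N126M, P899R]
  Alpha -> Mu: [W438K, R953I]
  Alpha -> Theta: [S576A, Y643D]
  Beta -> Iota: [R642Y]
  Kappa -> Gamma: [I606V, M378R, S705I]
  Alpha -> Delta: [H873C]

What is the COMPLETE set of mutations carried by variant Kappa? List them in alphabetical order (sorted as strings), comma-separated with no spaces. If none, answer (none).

At Beta: gained [] -> total []
At Kappa: gained ['A939F', 'N126M', 'P899R'] -> total ['A939F', 'N126M', 'P899R']

Answer: A939F,N126M,P899R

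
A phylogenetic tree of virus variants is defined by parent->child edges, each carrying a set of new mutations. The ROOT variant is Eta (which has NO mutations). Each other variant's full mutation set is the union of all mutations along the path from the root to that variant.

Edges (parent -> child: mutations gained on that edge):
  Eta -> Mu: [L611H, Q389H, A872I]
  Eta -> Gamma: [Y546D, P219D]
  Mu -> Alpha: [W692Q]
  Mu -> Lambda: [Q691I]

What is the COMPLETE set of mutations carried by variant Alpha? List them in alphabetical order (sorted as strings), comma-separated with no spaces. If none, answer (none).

At Eta: gained [] -> total []
At Mu: gained ['L611H', 'Q389H', 'A872I'] -> total ['A872I', 'L611H', 'Q389H']
At Alpha: gained ['W692Q'] -> total ['A872I', 'L611H', 'Q389H', 'W692Q']

Answer: A872I,L611H,Q389H,W692Q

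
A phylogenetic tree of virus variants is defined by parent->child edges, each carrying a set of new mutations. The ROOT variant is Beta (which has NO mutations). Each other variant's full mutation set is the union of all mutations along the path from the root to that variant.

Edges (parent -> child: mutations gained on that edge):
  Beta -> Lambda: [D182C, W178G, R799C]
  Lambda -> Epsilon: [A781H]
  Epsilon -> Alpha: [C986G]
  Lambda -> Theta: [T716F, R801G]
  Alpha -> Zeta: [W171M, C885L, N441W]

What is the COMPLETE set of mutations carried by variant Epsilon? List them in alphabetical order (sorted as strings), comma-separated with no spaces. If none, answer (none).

Answer: A781H,D182C,R799C,W178G

Derivation:
At Beta: gained [] -> total []
At Lambda: gained ['D182C', 'W178G', 'R799C'] -> total ['D182C', 'R799C', 'W178G']
At Epsilon: gained ['A781H'] -> total ['A781H', 'D182C', 'R799C', 'W178G']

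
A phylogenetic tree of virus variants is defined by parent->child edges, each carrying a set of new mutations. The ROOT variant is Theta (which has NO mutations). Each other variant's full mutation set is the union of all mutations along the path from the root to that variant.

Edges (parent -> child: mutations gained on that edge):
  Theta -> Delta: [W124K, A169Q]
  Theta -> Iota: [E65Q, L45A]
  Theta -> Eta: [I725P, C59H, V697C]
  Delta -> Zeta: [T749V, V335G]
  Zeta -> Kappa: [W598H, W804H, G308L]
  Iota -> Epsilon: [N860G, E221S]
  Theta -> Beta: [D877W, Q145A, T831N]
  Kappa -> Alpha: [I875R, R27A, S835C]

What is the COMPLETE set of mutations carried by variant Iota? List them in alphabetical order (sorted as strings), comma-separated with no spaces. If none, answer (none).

At Theta: gained [] -> total []
At Iota: gained ['E65Q', 'L45A'] -> total ['E65Q', 'L45A']

Answer: E65Q,L45A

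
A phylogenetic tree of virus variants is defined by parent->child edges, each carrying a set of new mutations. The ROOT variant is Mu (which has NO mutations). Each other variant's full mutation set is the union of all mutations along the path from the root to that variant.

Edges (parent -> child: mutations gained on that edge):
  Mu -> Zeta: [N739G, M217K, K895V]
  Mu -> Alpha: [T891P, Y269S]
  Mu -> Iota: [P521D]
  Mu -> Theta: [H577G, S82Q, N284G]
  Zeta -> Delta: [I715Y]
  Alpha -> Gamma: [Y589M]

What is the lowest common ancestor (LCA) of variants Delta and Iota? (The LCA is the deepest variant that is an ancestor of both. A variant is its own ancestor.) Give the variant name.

Answer: Mu

Derivation:
Path from root to Delta: Mu -> Zeta -> Delta
  ancestors of Delta: {Mu, Zeta, Delta}
Path from root to Iota: Mu -> Iota
  ancestors of Iota: {Mu, Iota}
Common ancestors: {Mu}
Walk up from Iota: Iota (not in ancestors of Delta), Mu (in ancestors of Delta)
Deepest common ancestor (LCA) = Mu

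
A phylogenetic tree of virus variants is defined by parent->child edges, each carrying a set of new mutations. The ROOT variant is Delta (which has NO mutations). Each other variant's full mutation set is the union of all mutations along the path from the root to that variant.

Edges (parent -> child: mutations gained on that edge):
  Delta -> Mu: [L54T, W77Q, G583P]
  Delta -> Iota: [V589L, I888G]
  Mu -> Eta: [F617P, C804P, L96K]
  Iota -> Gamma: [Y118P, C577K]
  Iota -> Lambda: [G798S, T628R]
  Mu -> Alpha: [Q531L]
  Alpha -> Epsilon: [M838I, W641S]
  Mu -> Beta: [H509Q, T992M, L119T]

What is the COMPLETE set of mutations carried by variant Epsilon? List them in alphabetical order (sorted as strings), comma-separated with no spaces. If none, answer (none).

Answer: G583P,L54T,M838I,Q531L,W641S,W77Q

Derivation:
At Delta: gained [] -> total []
At Mu: gained ['L54T', 'W77Q', 'G583P'] -> total ['G583P', 'L54T', 'W77Q']
At Alpha: gained ['Q531L'] -> total ['G583P', 'L54T', 'Q531L', 'W77Q']
At Epsilon: gained ['M838I', 'W641S'] -> total ['G583P', 'L54T', 'M838I', 'Q531L', 'W641S', 'W77Q']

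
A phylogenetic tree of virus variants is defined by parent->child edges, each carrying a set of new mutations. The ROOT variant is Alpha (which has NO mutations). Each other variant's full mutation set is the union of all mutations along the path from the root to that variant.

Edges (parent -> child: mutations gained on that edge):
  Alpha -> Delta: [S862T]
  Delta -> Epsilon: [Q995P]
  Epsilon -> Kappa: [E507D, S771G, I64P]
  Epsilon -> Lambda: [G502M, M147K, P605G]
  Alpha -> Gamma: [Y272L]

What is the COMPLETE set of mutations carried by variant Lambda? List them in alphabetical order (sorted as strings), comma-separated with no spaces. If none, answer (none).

At Alpha: gained [] -> total []
At Delta: gained ['S862T'] -> total ['S862T']
At Epsilon: gained ['Q995P'] -> total ['Q995P', 'S862T']
At Lambda: gained ['G502M', 'M147K', 'P605G'] -> total ['G502M', 'M147K', 'P605G', 'Q995P', 'S862T']

Answer: G502M,M147K,P605G,Q995P,S862T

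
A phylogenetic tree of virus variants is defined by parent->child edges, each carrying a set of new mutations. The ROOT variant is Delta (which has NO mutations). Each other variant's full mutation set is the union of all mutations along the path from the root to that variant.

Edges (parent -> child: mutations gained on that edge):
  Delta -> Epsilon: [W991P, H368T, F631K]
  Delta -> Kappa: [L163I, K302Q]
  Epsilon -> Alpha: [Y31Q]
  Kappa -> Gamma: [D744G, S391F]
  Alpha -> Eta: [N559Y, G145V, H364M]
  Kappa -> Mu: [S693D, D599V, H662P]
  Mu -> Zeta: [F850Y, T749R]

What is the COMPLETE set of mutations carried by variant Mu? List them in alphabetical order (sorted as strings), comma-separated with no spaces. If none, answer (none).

Answer: D599V,H662P,K302Q,L163I,S693D

Derivation:
At Delta: gained [] -> total []
At Kappa: gained ['L163I', 'K302Q'] -> total ['K302Q', 'L163I']
At Mu: gained ['S693D', 'D599V', 'H662P'] -> total ['D599V', 'H662P', 'K302Q', 'L163I', 'S693D']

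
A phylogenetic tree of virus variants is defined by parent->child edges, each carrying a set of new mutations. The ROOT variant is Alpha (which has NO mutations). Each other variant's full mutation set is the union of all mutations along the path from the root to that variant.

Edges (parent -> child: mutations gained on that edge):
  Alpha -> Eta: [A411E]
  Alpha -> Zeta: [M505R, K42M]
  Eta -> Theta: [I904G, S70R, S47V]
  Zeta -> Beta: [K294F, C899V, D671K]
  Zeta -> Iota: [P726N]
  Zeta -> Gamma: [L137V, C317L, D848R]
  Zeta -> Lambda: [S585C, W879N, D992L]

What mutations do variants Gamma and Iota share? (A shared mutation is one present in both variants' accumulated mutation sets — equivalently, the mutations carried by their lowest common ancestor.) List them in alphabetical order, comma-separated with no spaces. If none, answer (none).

Accumulating mutations along path to Gamma:
  At Alpha: gained [] -> total []
  At Zeta: gained ['M505R', 'K42M'] -> total ['K42M', 'M505R']
  At Gamma: gained ['L137V', 'C317L', 'D848R'] -> total ['C317L', 'D848R', 'K42M', 'L137V', 'M505R']
Mutations(Gamma) = ['C317L', 'D848R', 'K42M', 'L137V', 'M505R']
Accumulating mutations along path to Iota:
  At Alpha: gained [] -> total []
  At Zeta: gained ['M505R', 'K42M'] -> total ['K42M', 'M505R']
  At Iota: gained ['P726N'] -> total ['K42M', 'M505R', 'P726N']
Mutations(Iota) = ['K42M', 'M505R', 'P726N']
Intersection: ['C317L', 'D848R', 'K42M', 'L137V', 'M505R'] ∩ ['K42M', 'M505R', 'P726N'] = ['K42M', 'M505R']

Answer: K42M,M505R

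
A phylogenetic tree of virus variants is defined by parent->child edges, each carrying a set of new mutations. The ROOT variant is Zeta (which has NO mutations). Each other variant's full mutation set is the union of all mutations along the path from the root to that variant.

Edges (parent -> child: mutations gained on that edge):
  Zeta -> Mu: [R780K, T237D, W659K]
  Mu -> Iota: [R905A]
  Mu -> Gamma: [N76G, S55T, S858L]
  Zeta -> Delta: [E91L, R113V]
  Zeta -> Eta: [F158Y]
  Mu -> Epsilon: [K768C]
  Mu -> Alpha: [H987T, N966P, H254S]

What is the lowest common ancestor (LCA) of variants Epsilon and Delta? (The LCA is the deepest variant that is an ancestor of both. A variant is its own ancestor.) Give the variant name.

Path from root to Epsilon: Zeta -> Mu -> Epsilon
  ancestors of Epsilon: {Zeta, Mu, Epsilon}
Path from root to Delta: Zeta -> Delta
  ancestors of Delta: {Zeta, Delta}
Common ancestors: {Zeta}
Walk up from Delta: Delta (not in ancestors of Epsilon), Zeta (in ancestors of Epsilon)
Deepest common ancestor (LCA) = Zeta

Answer: Zeta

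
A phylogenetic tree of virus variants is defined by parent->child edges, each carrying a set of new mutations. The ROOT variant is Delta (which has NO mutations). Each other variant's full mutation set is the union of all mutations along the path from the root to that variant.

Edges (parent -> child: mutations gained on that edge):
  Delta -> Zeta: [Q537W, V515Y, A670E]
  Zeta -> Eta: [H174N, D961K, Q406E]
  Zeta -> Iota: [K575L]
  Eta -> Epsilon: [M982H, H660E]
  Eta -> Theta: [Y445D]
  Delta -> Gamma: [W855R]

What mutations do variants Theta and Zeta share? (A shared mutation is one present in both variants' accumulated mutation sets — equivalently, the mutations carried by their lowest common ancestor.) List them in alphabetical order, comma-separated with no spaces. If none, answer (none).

Answer: A670E,Q537W,V515Y

Derivation:
Accumulating mutations along path to Theta:
  At Delta: gained [] -> total []
  At Zeta: gained ['Q537W', 'V515Y', 'A670E'] -> total ['A670E', 'Q537W', 'V515Y']
  At Eta: gained ['H174N', 'D961K', 'Q406E'] -> total ['A670E', 'D961K', 'H174N', 'Q406E', 'Q537W', 'V515Y']
  At Theta: gained ['Y445D'] -> total ['A670E', 'D961K', 'H174N', 'Q406E', 'Q537W', 'V515Y', 'Y445D']
Mutations(Theta) = ['A670E', 'D961K', 'H174N', 'Q406E', 'Q537W', 'V515Y', 'Y445D']
Accumulating mutations along path to Zeta:
  At Delta: gained [] -> total []
  At Zeta: gained ['Q537W', 'V515Y', 'A670E'] -> total ['A670E', 'Q537W', 'V515Y']
Mutations(Zeta) = ['A670E', 'Q537W', 'V515Y']
Intersection: ['A670E', 'D961K', 'H174N', 'Q406E', 'Q537W', 'V515Y', 'Y445D'] ∩ ['A670E', 'Q537W', 'V515Y'] = ['A670E', 'Q537W', 'V515Y']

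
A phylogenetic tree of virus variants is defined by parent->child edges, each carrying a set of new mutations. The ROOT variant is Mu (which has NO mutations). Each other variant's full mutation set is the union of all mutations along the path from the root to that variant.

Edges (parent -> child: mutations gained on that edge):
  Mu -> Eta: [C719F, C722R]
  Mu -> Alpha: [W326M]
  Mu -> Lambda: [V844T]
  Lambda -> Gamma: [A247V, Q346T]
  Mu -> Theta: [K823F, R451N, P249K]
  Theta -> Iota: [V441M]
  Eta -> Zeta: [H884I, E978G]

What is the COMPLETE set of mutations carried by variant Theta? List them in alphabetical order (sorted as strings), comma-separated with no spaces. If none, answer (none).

At Mu: gained [] -> total []
At Theta: gained ['K823F', 'R451N', 'P249K'] -> total ['K823F', 'P249K', 'R451N']

Answer: K823F,P249K,R451N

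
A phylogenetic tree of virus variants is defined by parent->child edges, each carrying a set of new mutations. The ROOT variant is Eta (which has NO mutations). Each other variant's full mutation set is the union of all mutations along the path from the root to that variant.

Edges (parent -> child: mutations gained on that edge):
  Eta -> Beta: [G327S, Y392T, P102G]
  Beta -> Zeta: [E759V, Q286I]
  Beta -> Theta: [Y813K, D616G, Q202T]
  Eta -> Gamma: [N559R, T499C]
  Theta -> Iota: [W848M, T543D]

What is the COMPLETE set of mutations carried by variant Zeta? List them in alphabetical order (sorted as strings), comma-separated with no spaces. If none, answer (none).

Answer: E759V,G327S,P102G,Q286I,Y392T

Derivation:
At Eta: gained [] -> total []
At Beta: gained ['G327S', 'Y392T', 'P102G'] -> total ['G327S', 'P102G', 'Y392T']
At Zeta: gained ['E759V', 'Q286I'] -> total ['E759V', 'G327S', 'P102G', 'Q286I', 'Y392T']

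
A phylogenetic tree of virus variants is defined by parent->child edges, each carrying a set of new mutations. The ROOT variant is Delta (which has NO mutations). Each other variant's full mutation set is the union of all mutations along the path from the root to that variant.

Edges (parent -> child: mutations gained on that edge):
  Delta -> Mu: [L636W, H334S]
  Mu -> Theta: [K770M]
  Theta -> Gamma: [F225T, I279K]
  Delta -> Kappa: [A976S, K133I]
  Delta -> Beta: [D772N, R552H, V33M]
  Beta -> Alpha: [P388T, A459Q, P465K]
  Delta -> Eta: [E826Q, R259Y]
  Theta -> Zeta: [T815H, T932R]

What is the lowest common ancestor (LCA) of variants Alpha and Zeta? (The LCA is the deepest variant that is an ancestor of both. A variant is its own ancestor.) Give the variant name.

Path from root to Alpha: Delta -> Beta -> Alpha
  ancestors of Alpha: {Delta, Beta, Alpha}
Path from root to Zeta: Delta -> Mu -> Theta -> Zeta
  ancestors of Zeta: {Delta, Mu, Theta, Zeta}
Common ancestors: {Delta}
Walk up from Zeta: Zeta (not in ancestors of Alpha), Theta (not in ancestors of Alpha), Mu (not in ancestors of Alpha), Delta (in ancestors of Alpha)
Deepest common ancestor (LCA) = Delta

Answer: Delta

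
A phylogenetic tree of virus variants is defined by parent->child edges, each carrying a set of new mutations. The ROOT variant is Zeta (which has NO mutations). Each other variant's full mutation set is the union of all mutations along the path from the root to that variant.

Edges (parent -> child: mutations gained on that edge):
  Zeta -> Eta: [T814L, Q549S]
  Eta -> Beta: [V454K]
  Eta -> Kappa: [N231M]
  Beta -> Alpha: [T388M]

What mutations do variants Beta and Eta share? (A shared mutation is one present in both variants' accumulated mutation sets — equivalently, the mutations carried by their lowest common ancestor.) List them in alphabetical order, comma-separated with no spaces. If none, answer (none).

Accumulating mutations along path to Beta:
  At Zeta: gained [] -> total []
  At Eta: gained ['T814L', 'Q549S'] -> total ['Q549S', 'T814L']
  At Beta: gained ['V454K'] -> total ['Q549S', 'T814L', 'V454K']
Mutations(Beta) = ['Q549S', 'T814L', 'V454K']
Accumulating mutations along path to Eta:
  At Zeta: gained [] -> total []
  At Eta: gained ['T814L', 'Q549S'] -> total ['Q549S', 'T814L']
Mutations(Eta) = ['Q549S', 'T814L']
Intersection: ['Q549S', 'T814L', 'V454K'] ∩ ['Q549S', 'T814L'] = ['Q549S', 'T814L']

Answer: Q549S,T814L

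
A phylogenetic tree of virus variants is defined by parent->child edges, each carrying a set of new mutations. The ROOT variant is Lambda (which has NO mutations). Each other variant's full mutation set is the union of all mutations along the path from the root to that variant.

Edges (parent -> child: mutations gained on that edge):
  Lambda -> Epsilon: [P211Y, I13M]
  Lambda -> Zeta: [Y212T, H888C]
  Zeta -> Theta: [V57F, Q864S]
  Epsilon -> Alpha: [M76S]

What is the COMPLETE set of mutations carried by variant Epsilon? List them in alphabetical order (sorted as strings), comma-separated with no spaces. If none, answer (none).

At Lambda: gained [] -> total []
At Epsilon: gained ['P211Y', 'I13M'] -> total ['I13M', 'P211Y']

Answer: I13M,P211Y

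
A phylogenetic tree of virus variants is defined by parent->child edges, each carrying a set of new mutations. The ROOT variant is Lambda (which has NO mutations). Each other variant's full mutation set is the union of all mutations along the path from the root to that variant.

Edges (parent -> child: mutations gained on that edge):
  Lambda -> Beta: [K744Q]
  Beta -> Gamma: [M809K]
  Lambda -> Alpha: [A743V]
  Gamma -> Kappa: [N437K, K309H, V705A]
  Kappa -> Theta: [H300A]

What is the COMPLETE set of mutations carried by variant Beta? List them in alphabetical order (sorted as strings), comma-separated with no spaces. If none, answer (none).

Answer: K744Q

Derivation:
At Lambda: gained [] -> total []
At Beta: gained ['K744Q'] -> total ['K744Q']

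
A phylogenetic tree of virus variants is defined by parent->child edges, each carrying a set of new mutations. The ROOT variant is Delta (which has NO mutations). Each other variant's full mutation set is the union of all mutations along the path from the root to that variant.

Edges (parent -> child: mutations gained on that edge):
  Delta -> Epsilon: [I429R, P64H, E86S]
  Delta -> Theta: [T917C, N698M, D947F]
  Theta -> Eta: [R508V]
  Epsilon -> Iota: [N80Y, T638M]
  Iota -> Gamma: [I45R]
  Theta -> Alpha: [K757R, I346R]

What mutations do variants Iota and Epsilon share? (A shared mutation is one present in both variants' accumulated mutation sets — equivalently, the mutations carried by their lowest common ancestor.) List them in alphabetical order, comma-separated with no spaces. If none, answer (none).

Answer: E86S,I429R,P64H

Derivation:
Accumulating mutations along path to Iota:
  At Delta: gained [] -> total []
  At Epsilon: gained ['I429R', 'P64H', 'E86S'] -> total ['E86S', 'I429R', 'P64H']
  At Iota: gained ['N80Y', 'T638M'] -> total ['E86S', 'I429R', 'N80Y', 'P64H', 'T638M']
Mutations(Iota) = ['E86S', 'I429R', 'N80Y', 'P64H', 'T638M']
Accumulating mutations along path to Epsilon:
  At Delta: gained [] -> total []
  At Epsilon: gained ['I429R', 'P64H', 'E86S'] -> total ['E86S', 'I429R', 'P64H']
Mutations(Epsilon) = ['E86S', 'I429R', 'P64H']
Intersection: ['E86S', 'I429R', 'N80Y', 'P64H', 'T638M'] ∩ ['E86S', 'I429R', 'P64H'] = ['E86S', 'I429R', 'P64H']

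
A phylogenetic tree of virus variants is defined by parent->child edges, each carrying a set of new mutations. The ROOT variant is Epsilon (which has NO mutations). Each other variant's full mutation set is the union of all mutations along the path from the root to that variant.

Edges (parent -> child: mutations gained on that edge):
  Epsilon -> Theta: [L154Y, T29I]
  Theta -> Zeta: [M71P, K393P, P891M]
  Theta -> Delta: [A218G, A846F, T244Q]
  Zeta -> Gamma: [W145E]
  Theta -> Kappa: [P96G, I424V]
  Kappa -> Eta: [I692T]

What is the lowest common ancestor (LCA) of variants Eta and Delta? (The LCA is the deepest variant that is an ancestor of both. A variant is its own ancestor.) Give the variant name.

Path from root to Eta: Epsilon -> Theta -> Kappa -> Eta
  ancestors of Eta: {Epsilon, Theta, Kappa, Eta}
Path from root to Delta: Epsilon -> Theta -> Delta
  ancestors of Delta: {Epsilon, Theta, Delta}
Common ancestors: {Epsilon, Theta}
Walk up from Delta: Delta (not in ancestors of Eta), Theta (in ancestors of Eta), Epsilon (in ancestors of Eta)
Deepest common ancestor (LCA) = Theta

Answer: Theta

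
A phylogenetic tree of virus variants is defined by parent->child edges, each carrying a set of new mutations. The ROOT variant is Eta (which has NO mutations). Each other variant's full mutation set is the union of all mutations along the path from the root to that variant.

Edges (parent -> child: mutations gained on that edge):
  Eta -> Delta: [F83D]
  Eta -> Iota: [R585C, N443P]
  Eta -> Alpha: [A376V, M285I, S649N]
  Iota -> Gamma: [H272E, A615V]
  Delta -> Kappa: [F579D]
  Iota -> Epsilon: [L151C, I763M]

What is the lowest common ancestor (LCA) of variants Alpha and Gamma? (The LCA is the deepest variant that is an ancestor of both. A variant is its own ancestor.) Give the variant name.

Answer: Eta

Derivation:
Path from root to Alpha: Eta -> Alpha
  ancestors of Alpha: {Eta, Alpha}
Path from root to Gamma: Eta -> Iota -> Gamma
  ancestors of Gamma: {Eta, Iota, Gamma}
Common ancestors: {Eta}
Walk up from Gamma: Gamma (not in ancestors of Alpha), Iota (not in ancestors of Alpha), Eta (in ancestors of Alpha)
Deepest common ancestor (LCA) = Eta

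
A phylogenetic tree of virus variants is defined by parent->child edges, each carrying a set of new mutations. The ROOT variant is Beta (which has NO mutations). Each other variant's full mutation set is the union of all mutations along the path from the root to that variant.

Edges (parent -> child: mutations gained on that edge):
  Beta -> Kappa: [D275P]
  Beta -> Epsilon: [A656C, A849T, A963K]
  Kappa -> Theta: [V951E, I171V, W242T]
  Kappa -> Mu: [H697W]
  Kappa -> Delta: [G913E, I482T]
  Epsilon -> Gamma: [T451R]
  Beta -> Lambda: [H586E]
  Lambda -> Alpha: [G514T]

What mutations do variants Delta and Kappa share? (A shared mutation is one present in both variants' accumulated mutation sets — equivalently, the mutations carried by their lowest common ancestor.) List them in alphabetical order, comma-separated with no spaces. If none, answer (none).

Answer: D275P

Derivation:
Accumulating mutations along path to Delta:
  At Beta: gained [] -> total []
  At Kappa: gained ['D275P'] -> total ['D275P']
  At Delta: gained ['G913E', 'I482T'] -> total ['D275P', 'G913E', 'I482T']
Mutations(Delta) = ['D275P', 'G913E', 'I482T']
Accumulating mutations along path to Kappa:
  At Beta: gained [] -> total []
  At Kappa: gained ['D275P'] -> total ['D275P']
Mutations(Kappa) = ['D275P']
Intersection: ['D275P', 'G913E', 'I482T'] ∩ ['D275P'] = ['D275P']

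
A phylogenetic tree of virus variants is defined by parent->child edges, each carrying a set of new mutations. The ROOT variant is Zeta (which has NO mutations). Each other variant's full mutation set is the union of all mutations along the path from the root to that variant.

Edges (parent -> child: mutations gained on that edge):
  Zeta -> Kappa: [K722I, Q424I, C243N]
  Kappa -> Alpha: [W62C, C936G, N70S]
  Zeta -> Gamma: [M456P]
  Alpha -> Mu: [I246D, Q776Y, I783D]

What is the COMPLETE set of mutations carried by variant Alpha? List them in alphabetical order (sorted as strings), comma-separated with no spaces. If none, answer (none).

Answer: C243N,C936G,K722I,N70S,Q424I,W62C

Derivation:
At Zeta: gained [] -> total []
At Kappa: gained ['K722I', 'Q424I', 'C243N'] -> total ['C243N', 'K722I', 'Q424I']
At Alpha: gained ['W62C', 'C936G', 'N70S'] -> total ['C243N', 'C936G', 'K722I', 'N70S', 'Q424I', 'W62C']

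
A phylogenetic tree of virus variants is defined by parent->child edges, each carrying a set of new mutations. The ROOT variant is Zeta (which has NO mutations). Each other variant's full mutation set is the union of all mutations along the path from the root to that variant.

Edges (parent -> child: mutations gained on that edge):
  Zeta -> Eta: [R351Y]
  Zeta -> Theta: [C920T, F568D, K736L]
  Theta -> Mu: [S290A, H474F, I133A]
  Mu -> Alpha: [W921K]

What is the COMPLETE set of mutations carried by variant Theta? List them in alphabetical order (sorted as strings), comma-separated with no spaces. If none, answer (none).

At Zeta: gained [] -> total []
At Theta: gained ['C920T', 'F568D', 'K736L'] -> total ['C920T', 'F568D', 'K736L']

Answer: C920T,F568D,K736L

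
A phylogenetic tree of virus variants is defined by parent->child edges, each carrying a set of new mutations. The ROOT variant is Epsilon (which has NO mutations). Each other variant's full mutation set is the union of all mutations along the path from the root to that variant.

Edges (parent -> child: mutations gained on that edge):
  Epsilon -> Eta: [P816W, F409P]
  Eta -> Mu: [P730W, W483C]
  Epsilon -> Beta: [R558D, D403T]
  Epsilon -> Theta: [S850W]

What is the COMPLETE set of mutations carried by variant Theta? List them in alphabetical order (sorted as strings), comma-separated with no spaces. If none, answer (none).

Answer: S850W

Derivation:
At Epsilon: gained [] -> total []
At Theta: gained ['S850W'] -> total ['S850W']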